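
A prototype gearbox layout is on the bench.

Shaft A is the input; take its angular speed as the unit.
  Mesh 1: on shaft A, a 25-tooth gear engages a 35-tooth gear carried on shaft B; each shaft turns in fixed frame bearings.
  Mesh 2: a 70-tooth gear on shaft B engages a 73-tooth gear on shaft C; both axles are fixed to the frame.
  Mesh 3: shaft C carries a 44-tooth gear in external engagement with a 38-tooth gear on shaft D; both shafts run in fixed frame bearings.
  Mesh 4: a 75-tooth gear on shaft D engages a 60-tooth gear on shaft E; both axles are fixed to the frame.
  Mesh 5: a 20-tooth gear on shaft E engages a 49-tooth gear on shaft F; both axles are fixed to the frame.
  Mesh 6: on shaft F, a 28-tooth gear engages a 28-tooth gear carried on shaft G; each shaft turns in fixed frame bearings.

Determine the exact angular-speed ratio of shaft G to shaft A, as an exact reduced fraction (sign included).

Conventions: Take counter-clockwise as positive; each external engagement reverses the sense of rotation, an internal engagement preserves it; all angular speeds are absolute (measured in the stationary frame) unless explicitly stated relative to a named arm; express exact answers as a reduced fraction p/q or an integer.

27500/67963

class = fixed-axis compound train [6 meshes; 6 ratios multiply, 6 sense flips]
mesh 1 [25T→35T]: running ratio 5/7, sense −
mesh 2 [70T→73T]: running ratio 50/73, sense +
mesh 3 [44T→38T]: running ratio 1100/1387, sense −
mesh 4 [75T→60T]: running ratio 1375/1387, sense +
mesh 5 [20T→49T]: running ratio 27500/67963, sense −
mesh 6 [28T→28T]: running ratio 27500/67963, sense +
ω_out/ω_in = 27500/67963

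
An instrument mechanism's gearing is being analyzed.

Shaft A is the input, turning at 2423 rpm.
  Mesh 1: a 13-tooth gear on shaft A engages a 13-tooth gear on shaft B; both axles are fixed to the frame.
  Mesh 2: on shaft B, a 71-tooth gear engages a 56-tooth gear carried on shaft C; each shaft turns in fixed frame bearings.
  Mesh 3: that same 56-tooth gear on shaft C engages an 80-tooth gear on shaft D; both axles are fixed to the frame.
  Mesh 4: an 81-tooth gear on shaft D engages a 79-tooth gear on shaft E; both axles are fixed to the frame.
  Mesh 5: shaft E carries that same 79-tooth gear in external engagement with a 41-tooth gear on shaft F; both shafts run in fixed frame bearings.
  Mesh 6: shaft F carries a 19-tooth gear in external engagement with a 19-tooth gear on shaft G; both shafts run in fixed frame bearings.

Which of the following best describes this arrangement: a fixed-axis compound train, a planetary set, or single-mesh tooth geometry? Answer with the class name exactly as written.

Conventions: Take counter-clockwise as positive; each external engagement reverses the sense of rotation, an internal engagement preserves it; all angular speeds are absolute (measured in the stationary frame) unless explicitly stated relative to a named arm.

fixed-axis compound train

recognized (7 fixed axles, 6 meshes): fixed-axis compound train
classification: fixed-axis compound train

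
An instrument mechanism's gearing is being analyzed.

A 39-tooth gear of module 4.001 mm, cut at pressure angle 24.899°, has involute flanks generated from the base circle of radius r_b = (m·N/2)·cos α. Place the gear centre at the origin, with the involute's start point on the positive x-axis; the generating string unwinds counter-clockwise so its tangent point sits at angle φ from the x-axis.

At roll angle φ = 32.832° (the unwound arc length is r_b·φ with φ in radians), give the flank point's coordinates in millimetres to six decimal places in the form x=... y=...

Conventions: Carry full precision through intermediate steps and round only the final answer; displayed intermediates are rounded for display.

x=81.449798 y=4.294473

topology: single-mesh involute geometry — m = 4.001, N = 39
pitch radius r_p = m·N/2 = 4.001·39/2 = 78.019500
base radius r_b = r_p·cos α = 78.019500·cos 24.899° = 70.767694
roll angle φ = 32.832° = 0.57302650 rad
x = r_b·(cos φ + φ·sin φ) = 81.449798
y = r_b·(sin φ − φ·cos φ) = 4.294473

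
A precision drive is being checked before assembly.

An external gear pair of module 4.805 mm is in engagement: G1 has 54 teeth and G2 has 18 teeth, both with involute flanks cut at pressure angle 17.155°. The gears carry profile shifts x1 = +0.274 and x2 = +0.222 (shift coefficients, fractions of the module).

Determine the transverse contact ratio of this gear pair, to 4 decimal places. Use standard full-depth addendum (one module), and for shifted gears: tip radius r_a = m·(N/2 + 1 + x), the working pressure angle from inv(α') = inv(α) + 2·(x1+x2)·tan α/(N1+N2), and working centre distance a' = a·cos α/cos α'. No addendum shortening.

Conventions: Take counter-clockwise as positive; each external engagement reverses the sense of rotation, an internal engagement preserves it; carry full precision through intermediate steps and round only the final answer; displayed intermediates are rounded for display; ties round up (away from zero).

1.6624

recognized (one external pair, fixed centres): single-mesh tooth geometry, m = 4.805, N1 = 54, N2 = 18
base radii: r_b1 = 123.963131, r_b2 = 41.321044
tip radii: r_a1 = 135.856570, r_a2 = 49.116710
inv(α') = inv(17.155°) + 2·(+0.274+0.222)·tan α/(54+18) = 0.01353311  ⇒  α' = 19.38677°
a' = a·cos α / cos α' = 172.9800·cos 17.155°/cos 19.38677° = 175.219225
action lengths: √(r_a1²−r_b1²) = 55.589116, √(r_a2²−r_b2²) = 26.552261
base pitch p_b = π·m·cos α = 14.423765
CR = (55.589116 + 26.552261 − 175.219225·sin 19.38677°)/14.423765 = 1.662431
contact ratio ≈ 1.6624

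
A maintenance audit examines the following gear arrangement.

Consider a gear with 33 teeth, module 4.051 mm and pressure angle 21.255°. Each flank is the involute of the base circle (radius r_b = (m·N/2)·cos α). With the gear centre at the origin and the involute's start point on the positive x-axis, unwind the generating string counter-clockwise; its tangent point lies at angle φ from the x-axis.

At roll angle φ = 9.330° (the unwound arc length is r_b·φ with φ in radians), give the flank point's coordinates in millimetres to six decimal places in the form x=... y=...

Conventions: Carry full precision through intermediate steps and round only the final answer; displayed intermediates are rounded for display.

topology: single-mesh involute geometry — m = 4.051, N = 33
pitch radius r_p = m·N/2 = 4.051·33/2 = 66.841500
base radius r_b = r_p·cos α = 66.841500·cos 21.255° = 62.294690
roll angle φ = 9.330° = 0.16283922 rad
x = r_b·(cos φ + φ·sin φ) = 63.115145
y = r_b·(sin φ − φ·cos φ) = 0.089424

x=63.115145 y=0.089424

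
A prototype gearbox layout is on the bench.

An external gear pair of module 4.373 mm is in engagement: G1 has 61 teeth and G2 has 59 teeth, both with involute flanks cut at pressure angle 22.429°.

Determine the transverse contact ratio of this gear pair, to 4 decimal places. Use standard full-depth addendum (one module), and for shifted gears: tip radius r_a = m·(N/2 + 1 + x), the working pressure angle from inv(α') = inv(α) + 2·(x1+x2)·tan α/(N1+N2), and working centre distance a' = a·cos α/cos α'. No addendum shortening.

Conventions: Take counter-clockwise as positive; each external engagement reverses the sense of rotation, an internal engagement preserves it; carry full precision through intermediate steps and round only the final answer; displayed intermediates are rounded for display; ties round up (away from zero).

1.6603

recognized (one external pair, fixed centres): single-mesh tooth geometry, m = 4.373, N1 = 61, N2 = 59
base radii: r_b1 = 123.286973, r_b2 = 119.244777
tip radii: r_a1 = 137.749500, r_a2 = 133.376500
no profile shift: α' = α, a' = a
action lengths: √(r_a1²−r_b1²) = 61.443039, √(r_a2²−r_b2²) = 59.749258
base pitch p_b = π·m·cos α = 12.698933
CR = (61.443039 + 59.749258 − 262.380000·sin 22.42900°)/12.698933 = 1.660319
contact ratio ≈ 1.6603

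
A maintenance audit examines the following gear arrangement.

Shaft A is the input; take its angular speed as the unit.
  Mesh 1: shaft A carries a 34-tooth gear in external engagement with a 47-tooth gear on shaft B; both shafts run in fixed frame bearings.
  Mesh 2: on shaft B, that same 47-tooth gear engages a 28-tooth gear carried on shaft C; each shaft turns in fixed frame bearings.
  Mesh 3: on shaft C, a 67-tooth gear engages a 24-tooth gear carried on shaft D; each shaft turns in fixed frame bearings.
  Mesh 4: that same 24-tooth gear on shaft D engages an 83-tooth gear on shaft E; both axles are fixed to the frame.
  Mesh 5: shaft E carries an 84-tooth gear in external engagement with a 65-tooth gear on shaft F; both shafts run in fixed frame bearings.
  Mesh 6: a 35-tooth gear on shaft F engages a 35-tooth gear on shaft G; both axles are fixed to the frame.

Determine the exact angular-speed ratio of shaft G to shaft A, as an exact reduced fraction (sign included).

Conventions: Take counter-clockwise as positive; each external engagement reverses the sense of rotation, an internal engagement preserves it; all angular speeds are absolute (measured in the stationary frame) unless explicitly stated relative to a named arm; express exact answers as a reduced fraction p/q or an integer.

6834/5395

class = fixed-axis compound train [6 meshes; 6 ratios multiply, 6 sense flips]
mesh 1 [34T→47T]: running ratio 34/47, sense −
mesh 2 [47T→28T]: running ratio 17/14, sense +
mesh 3 [67T→24T]: running ratio 1139/336, sense −
mesh 4 [24T→83T]: running ratio 1139/1162, sense +
mesh 5 [84T→65T]: running ratio 6834/5395, sense −
mesh 6 [35T→35T]: running ratio 6834/5395, sense +
ω_out/ω_in = 6834/5395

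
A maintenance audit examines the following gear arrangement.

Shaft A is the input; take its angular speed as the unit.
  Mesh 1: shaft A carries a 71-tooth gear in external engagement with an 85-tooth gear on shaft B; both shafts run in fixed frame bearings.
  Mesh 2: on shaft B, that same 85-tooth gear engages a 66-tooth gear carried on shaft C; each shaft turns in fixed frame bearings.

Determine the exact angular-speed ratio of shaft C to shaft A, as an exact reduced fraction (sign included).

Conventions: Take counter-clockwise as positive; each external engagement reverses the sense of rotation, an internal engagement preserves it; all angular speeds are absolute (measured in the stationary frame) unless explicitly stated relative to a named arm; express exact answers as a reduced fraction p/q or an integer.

71/66

class = fixed-axis compound train [2 meshes; 2 ratios multiply, 2 sense flips]
mesh 1 [71T→85T]: running ratio 71/85, sense −
mesh 2 [85T→66T]: running ratio 71/66, sense +
ω_out/ω_in = 71/66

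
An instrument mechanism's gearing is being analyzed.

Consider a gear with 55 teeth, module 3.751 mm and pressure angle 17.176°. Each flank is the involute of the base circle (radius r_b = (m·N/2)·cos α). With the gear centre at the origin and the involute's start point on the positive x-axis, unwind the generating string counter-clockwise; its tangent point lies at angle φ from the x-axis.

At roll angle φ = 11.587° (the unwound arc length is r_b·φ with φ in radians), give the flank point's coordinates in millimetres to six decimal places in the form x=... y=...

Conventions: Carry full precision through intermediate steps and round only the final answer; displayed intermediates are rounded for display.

x=100.546829 y=0.270591

single-mesh involute tooth geometry (55T wheel at module 3.751)
pitch radius r_p = m·N/2 = 3.751·55/2 = 103.152500
base radius r_b = r_p·cos α = 103.152500·cos 17.176° = 98.552120
roll angle φ = 11.587° = 0.20223130 rad
x = r_b·(cos φ + φ·sin φ) = 100.546829
y = r_b·(sin φ − φ·cos φ) = 0.270591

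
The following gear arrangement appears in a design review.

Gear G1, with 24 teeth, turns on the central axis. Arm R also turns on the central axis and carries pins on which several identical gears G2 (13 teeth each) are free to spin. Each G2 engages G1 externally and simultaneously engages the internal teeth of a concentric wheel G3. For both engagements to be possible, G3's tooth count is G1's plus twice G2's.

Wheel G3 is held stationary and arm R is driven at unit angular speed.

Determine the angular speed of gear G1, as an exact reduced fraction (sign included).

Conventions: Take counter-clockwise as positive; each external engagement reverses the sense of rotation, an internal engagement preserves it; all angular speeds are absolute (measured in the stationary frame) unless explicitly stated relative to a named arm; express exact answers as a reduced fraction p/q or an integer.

37/12

recognized (axles ride arm R): planetary set, 24/13/50 teeth
ring teeth: 24 + 2·13 = 50
24(ω_sun−ω_arm) = −50(ω_ring−ω_arm),  ω_ring = 0, ω_arm = 1
ω_sun = 1 − (50/24)(0−1) = 37/12
exact speed ratio = 37/12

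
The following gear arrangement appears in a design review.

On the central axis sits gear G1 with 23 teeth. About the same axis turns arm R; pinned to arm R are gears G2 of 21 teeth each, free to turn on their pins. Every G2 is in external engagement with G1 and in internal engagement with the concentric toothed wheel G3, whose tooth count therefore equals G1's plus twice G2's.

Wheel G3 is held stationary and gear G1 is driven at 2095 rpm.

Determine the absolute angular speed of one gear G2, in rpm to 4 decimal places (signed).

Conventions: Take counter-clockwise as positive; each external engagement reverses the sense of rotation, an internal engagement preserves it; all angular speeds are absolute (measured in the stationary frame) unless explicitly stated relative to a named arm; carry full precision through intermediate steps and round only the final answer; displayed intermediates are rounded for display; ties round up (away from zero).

-1147.2619 rpm

topology: planetary set — G1 23T / G2 21T / G3 65T, arm = carrier (Willis)
normalise by the input: solve with ω_sun = 1, then scale by 2095 rpm
ring teeth: 23 + 2·21 = 65
23(ω_sun−ω_arm) = −65(ω_ring−ω_arm),  ω_ring = 0, ω_sun = 1
23(1−ω_arm) = −65(0−ω_arm)  ⇒  88·ω_arm = 23  ⇒  ω_arm = 23/88
sun–planet mesh: 23·(1−23/88) = −21·(ω_p−ω_arm)  ⇒  ω_p−ω_arm = -1495/1848
ω_p = 23/88 − 1495/1848 = -23/42
scale: ω_p = -23/42 × 2095 rpm = -1147.2619 rpm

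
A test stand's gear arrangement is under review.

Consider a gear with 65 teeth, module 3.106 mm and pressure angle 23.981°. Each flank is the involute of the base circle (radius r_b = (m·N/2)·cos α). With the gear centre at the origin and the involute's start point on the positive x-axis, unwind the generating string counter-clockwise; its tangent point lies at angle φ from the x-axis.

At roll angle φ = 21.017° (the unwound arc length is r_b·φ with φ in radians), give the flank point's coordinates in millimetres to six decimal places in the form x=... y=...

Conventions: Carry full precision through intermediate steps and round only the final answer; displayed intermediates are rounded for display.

recognized (one wheel, involute flank): single-mesh tooth geometry, m = 3.106, N = 65
pitch radius r_p = m·N/2 = 3.106·65/2 = 100.945000
base radius r_b = r_p·cos α = 100.945000·cos 23.981° = 92.231457
roll angle φ = 21.017° = 0.36681585 rad
x = r_b·(cos φ + φ·sin φ) = 98.229333
y = r_b·(sin φ − φ·cos φ) = 1.497088

x=98.229333 y=1.497088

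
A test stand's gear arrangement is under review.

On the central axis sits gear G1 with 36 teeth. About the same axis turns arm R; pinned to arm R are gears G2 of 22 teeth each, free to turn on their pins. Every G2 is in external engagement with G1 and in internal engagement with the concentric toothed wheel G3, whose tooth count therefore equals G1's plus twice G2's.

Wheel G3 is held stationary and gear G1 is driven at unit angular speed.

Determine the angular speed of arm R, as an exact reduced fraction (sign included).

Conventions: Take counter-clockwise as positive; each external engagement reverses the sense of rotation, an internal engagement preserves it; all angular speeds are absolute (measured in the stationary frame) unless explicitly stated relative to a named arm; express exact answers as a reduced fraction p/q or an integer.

topology: planetary set — G1 36T / G2 22T / G3 80T, arm = carrier (Willis)
ring teeth: 36 + 2·22 = 80
36(ω_sun−ω_arm) = −80(ω_ring−ω_arm),  ω_ring = 0, ω_sun = 1
36(1−ω_arm) = −80(0−ω_arm)  ⇒  116·ω_arm = 36  ⇒  ω_arm = 9/29
exact speed ratio = 9/29

9/29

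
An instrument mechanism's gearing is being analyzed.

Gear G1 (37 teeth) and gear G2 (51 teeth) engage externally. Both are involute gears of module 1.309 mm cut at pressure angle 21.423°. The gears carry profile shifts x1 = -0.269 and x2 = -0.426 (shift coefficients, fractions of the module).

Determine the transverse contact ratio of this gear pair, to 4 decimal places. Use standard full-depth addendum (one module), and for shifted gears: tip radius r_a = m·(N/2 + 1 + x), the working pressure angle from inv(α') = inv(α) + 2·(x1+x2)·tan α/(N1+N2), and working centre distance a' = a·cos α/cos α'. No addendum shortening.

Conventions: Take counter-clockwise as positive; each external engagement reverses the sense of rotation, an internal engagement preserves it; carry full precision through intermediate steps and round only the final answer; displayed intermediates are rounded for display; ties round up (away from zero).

class = single-mesh tooth geometry [involute pair 37T × 51T, m = 1.309]
base radii: r_b1 = 22.543364, r_b2 = 31.073286
tip radii: r_a1 = 25.173379, r_a2 = 34.130866
inv(α') = inv(21.423°) + 2·(-0.269-0.426)·tan α/(37+51) = 0.01225949  ⇒  α' = 18.77704°
a' = a·cos α / cos α' = 57.5960·cos 21.423°/cos 18.77704° = 56.630628
action lengths: √(r_a1²−r_b1²) = 11.202488, √(r_a2²−r_b2²) = 14.119735
base pitch p_b = π·m·cos α = 3.828220
CR = (11.202488 + 14.119735 − 56.630628·sin 18.77704°)/3.828220 = 1.852975
contact ratio ≈ 1.8530

1.8530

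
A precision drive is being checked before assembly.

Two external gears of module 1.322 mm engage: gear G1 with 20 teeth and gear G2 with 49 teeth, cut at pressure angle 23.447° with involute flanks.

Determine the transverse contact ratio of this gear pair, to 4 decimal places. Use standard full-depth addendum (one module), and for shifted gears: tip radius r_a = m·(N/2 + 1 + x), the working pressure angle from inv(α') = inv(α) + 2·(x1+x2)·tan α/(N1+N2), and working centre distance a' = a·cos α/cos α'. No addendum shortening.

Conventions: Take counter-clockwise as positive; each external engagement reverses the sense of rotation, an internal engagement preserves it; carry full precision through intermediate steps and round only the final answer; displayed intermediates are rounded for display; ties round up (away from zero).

class = single-mesh tooth geometry [involute pair 20T × 49T, m = 1.322]
base radii: r_b1 = 12.128405, r_b2 = 29.714593
tip radii: r_a1 = 14.542000, r_a2 = 33.711000
no profile shift: α' = α, a' = a
action lengths: √(r_a1²−r_b1²) = 8.023188, √(r_a2²−r_b2²) = 15.920882
base pitch p_b = π·m·cos α = 3.810251
CR = (8.023188 + 15.920882 − 45.609000·sin 23.44700°)/3.810251 = 1.521218
contact ratio ≈ 1.5212

1.5212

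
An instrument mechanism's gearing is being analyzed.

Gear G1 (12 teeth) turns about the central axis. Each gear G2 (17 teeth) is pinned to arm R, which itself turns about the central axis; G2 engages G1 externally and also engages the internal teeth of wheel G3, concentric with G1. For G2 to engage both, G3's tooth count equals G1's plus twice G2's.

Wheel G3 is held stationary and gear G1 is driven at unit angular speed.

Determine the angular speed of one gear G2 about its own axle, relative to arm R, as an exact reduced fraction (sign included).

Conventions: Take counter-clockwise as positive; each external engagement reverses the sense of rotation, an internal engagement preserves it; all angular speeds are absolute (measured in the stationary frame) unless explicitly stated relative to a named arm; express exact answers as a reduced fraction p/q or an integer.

-276/493

planetary set (12T centre, 17T on arm, 46T internal) — Willis relation
ring teeth: 12 + 2·17 = 46
12(ω_sun−ω_arm) = −46(ω_ring−ω_arm),  ω_ring = 0, ω_sun = 1
12(1−ω_arm) = −46(0−ω_arm)  ⇒  58·ω_arm = 12  ⇒  ω_arm = 6/29
sun–planet mesh: 12·(1−6/29) = −17·(ω_p−ω_arm)  ⇒  ω_p−ω_arm = -276/493
exact speed ratio = -276/493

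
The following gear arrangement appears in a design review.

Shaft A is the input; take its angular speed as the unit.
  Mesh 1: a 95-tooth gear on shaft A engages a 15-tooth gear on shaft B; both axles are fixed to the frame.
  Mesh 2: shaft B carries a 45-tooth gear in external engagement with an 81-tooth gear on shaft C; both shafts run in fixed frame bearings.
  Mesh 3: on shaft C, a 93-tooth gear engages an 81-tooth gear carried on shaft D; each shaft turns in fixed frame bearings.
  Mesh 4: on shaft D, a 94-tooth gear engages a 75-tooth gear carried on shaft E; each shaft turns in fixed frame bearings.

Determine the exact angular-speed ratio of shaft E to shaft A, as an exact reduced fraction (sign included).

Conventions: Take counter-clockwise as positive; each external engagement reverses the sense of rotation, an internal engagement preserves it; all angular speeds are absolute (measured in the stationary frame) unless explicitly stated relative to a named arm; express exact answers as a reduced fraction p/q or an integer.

55366/10935

class = fixed-axis compound train [4 meshes; 4 ratios multiply, 4 sense flips]
mesh 1 [95T→15T]: running ratio 19/3, sense −
mesh 2 [45T→81T]: running ratio 95/27, sense +
mesh 3 [93T→81T]: running ratio 2945/729, sense −
mesh 4 [94T→75T]: running ratio 55366/10935, sense +
ω_out/ω_in = 55366/10935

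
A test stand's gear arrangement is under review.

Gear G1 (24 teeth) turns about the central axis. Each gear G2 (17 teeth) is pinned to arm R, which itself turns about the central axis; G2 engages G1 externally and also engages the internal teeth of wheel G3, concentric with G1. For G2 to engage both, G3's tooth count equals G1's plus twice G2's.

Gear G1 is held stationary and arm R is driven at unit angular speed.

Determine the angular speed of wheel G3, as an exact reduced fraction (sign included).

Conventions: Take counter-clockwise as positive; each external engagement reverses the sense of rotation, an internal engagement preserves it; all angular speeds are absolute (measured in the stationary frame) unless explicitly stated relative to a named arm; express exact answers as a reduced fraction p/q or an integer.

topology: planetary set — G1 24T / G2 17T / G3 58T, arm = carrier (Willis)
ring teeth: 24 + 2·17 = 58
24(ω_sun−ω_arm) = −58(ω_ring−ω_arm),  ω_sun = 0, ω_arm = 1
ω_ring = 1 − (24/58)(0−1) = 41/29
exact speed ratio = 41/29

41/29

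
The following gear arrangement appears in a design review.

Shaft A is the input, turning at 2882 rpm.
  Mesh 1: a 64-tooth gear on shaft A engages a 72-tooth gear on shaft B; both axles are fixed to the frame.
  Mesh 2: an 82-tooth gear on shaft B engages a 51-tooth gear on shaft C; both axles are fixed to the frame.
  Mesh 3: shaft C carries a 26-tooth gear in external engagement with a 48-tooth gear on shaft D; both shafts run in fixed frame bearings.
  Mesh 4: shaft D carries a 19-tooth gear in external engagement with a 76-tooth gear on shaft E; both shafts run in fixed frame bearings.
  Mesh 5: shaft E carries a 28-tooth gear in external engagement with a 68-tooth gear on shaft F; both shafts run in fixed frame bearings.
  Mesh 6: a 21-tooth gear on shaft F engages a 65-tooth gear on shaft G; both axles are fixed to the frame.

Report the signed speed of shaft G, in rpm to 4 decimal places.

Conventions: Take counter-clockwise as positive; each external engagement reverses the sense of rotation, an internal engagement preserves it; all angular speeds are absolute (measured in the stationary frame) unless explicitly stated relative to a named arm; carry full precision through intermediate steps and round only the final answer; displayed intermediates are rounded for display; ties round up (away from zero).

+74.2014 rpm

topology: fixed-axis compound train — 6 meshes, A→G
mesh 1 [64T→72T]: ω = 2882.0000×64/72 = 2561.7778 rpm, sense flips to −
mesh 2 [82T→51T]: ω = 2561.7778×82/51 = 4118.9368 rpm, sense flips to +
mesh 3 [26T→48T]: ω = 4118.9368×26/48 = 2231.0908 rpm, sense flips to −
mesh 4 [19T→76T]: ω = 2231.0908×19/76 = 557.7727 rpm, sense flips to +
mesh 5 [28T→68T]: ω = 557.7727×28/68 = 229.6711 rpm, sense flips to −
mesh 6 [21T→65T]: ω = 229.6711×21/65 = 74.2014 rpm, sense flips to +
signed output speed = +74.2014 rpm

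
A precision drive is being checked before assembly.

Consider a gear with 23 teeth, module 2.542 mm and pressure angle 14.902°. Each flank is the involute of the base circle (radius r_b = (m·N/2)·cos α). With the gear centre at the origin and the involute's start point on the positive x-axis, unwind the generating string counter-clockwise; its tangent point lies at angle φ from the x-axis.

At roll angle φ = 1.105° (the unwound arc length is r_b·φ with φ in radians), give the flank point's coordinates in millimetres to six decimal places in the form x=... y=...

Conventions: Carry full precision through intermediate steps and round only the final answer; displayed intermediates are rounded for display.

x=28.255063 y=0.000068

single-mesh involute tooth geometry (23T wheel at module 2.542)
pitch radius r_p = m·N/2 = 2.542·23/2 = 29.233000
base radius r_b = r_p·cos α = 29.233000·cos 14.902° = 28.249810
roll angle φ = 1.105° = 0.01928589 rad
x = r_b·(cos φ + φ·sin φ) = 28.255063
y = r_b·(sin φ − φ·cos φ) = 0.000068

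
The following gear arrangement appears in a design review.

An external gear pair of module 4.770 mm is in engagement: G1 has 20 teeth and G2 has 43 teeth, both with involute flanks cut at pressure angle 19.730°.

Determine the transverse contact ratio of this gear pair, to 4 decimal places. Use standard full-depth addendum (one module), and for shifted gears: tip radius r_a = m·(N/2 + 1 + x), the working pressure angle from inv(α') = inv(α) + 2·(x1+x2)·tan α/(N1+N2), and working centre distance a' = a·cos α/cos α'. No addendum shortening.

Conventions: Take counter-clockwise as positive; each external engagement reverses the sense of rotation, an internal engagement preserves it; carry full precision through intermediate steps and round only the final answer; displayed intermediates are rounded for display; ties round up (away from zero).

single-mesh involute tooth geometry (20T engaging 43T at module 4.770)
base radii: r_b1 = 44.899720, r_b2 = 96.534397
tip radii: r_a1 = 52.470000, r_a2 = 107.325000
no profile shift: α' = α, a' = a
action lengths: √(r_a1²−r_b1²) = 27.149882, √(r_a2²−r_b2²) = 46.901661
base pitch p_b = π·m·cos α = 14.105663
CR = (27.149882 + 46.901661 − 150.255000·sin 19.73000°)/14.105663 = 1.653749
contact ratio ≈ 1.6537

1.6537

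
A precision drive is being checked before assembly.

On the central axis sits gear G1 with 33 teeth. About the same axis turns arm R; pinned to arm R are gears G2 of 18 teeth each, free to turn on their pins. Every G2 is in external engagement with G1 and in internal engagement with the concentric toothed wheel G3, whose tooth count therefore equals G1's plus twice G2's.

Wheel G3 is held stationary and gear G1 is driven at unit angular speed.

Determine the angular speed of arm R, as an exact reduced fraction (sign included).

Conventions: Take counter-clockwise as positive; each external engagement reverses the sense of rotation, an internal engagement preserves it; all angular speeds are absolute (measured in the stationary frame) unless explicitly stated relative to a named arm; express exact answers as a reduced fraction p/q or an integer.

class = planetary set [G3 = 33+2·18 = 69; Willis about the carrier]
ring teeth: 33 + 2·18 = 69
33(ω_sun−ω_arm) = −69(ω_ring−ω_arm),  ω_ring = 0, ω_sun = 1
33(1−ω_arm) = −69(0−ω_arm)  ⇒  102·ω_arm = 33  ⇒  ω_arm = 11/34
exact speed ratio = 11/34

11/34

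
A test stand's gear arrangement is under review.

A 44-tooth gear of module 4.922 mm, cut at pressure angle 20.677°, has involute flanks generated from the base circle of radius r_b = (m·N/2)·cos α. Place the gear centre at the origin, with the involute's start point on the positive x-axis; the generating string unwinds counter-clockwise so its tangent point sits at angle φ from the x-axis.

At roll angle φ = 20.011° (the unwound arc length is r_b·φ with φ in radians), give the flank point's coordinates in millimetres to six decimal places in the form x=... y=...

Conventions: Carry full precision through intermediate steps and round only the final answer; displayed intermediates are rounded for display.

x=107.300711 y=1.421210

recognized (one wheel, involute flank): single-mesh tooth geometry, m = 4.922, N = 44
pitch radius r_p = m·N/2 = 4.922·44/2 = 108.284000
base radius r_b = r_p·cos α = 108.284000·cos 20.677° = 101.308978
roll angle φ = 20.011° = 0.34925784 rad
x = r_b·(cos φ + φ·sin φ) = 107.300711
y = r_b·(sin φ − φ·cos φ) = 1.421210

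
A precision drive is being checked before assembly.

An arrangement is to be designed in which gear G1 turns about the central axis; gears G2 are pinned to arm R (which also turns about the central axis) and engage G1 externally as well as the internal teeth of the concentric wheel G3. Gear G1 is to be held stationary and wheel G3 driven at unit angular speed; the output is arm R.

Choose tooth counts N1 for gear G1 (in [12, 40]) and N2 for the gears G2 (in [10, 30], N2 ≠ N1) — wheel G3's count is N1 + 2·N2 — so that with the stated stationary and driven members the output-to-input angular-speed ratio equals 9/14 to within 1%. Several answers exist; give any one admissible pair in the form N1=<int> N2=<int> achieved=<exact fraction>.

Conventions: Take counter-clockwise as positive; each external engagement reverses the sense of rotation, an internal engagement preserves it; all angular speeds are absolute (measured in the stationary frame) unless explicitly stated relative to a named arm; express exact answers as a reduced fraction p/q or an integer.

planetary set to be sized for 9/14 (Willis relation)
Willis with ω_sun = 0: ω_arm/ω_ring = N3/(N1+N3); set equal to 9/14  ⇒  N3/N1 = (9/14)/(1 − 9/14) = 9/5
N3 = N1 + 2·N2  ⇒  N2/N1 = (N3/N1 − 1)/2 = (9/5 − 1)/2 = 2/5
smallest multiple with N1 ≥ 12 and N2 ≥ 10: k = 5  ⇒  N1 = 5·5 = 25, N2 = 5·2 = 10 (N1 ≤ 40, N2 ≤ 30, N2 ≠ N1 ✓), N3 = 25 + 2·10 = 45
check: N3/(N1+N3) with N1 = 25, N3 = 45 gives 9/14; |achieved − target| = 0 ≤ 9/1400 ✓

N1=25 N2=10 achieved=9/14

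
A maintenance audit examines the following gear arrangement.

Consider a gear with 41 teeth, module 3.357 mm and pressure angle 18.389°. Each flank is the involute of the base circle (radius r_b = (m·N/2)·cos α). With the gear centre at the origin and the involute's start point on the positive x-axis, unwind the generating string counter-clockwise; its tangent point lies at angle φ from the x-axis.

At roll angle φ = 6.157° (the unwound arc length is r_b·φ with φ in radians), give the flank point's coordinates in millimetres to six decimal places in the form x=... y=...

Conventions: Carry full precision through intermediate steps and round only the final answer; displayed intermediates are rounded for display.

x=65.680361 y=0.026981

topology: single-mesh involute geometry — m = 3.357, N = 41
pitch radius r_p = m·N/2 = 3.357·41/2 = 68.818500
base radius r_b = r_p·cos α = 68.818500·cos 18.389° = 65.304393
roll angle φ = 6.157° = 0.10745992 rad
x = r_b·(cos φ + φ·sin φ) = 65.680361
y = r_b·(sin φ − φ·cos φ) = 0.026981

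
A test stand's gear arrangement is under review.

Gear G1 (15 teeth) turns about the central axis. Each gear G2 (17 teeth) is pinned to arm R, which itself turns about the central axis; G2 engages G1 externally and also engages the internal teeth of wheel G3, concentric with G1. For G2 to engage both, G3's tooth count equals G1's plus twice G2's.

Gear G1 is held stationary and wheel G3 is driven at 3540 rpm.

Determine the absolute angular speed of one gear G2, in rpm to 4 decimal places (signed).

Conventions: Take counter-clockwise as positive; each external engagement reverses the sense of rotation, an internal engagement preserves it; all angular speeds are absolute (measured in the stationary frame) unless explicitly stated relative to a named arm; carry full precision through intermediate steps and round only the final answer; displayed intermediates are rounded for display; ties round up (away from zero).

+5101.7647 rpm

class = planetary set [G3 = 15+2·17 = 49; Willis about the carrier]
normalise by the input: solve with ω_ring = 1, then scale by 3540 rpm
ring teeth: 15 + 2·17 = 49
15(ω_sun−ω_arm) = −49(ω_ring−ω_arm),  ω_sun = 0, ω_ring = 1
15(0−ω_arm) = −49(1−ω_arm)  ⇒  64·ω_arm = 49  ⇒  ω_arm = 49/64
sun–planet mesh: 15·(0−49/64) = −17·(ω_p−ω_arm)  ⇒  ω_p−ω_arm = 735/1088
ω_p = 49/64 + 735/1088 = 49/34
scale: ω_p = 49/34 × 3540 rpm = +5101.7647 rpm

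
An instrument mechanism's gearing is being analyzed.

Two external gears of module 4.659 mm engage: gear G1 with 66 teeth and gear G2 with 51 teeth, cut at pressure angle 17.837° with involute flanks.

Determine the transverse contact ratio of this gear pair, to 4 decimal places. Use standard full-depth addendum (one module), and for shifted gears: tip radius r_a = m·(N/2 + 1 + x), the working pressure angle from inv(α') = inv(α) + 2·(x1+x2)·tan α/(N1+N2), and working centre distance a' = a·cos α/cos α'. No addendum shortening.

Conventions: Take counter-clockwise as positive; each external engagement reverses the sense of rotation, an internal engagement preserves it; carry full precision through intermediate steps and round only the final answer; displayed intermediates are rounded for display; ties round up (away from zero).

1.9121

topology: single-mesh involute geometry — m = 4.659, 66T/51T pair
base radii: r_b1 = 146.356656, r_b2 = 113.093780
tip radii: r_a1 = 158.406000, r_a2 = 123.463500
no profile shift: α' = α, a' = a
action lengths: √(r_a1²−r_b1²) = 60.598598, √(r_a2²−r_b2²) = 49.528101
base pitch p_b = π·m·cos α = 13.933121
CR = (60.598598 + 49.528101 − 272.551500·sin 17.83700°)/13.933121 = 1.912093
contact ratio ≈ 1.9121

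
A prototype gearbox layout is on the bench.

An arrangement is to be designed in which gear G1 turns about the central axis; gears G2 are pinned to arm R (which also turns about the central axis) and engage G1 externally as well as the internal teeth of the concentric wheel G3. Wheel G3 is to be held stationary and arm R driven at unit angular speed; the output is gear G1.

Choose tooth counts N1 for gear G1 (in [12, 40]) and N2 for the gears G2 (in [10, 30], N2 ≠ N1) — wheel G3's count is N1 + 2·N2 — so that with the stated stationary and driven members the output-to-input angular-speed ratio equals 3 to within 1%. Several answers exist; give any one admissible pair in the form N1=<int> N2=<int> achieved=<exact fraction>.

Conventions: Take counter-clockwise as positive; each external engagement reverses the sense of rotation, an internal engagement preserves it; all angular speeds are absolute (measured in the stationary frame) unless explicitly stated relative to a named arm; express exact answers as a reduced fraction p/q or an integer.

N1=20 N2=10 achieved=3

topology: planetary set — design target 3, arm = carrier (Willis)
Willis with ω_ring = 0: ω_sun/ω_arm = (N1+N3)/N1; set equal to 3  ⇒  N3/N1 = 3 − 1 = 2
N3 = N1 + 2·N2  ⇒  N2/N1 = (N3/N1 − 1)/2 = (2 − 1)/2 = 1/2
smallest multiple with N1 ≥ 12 and N2 ≥ 10: k = 10  ⇒  N1 = 10·2 = 20, N2 = 10·1 = 10 (N1 ≤ 40, N2 ≤ 30, N2 ≠ N1 ✓), N3 = 20 + 2·10 = 40
check: (N1+N3)/N1 with N1 = 20, N3 = 40 gives 3; |achieved − target| = 0 ≤ 3/100 ✓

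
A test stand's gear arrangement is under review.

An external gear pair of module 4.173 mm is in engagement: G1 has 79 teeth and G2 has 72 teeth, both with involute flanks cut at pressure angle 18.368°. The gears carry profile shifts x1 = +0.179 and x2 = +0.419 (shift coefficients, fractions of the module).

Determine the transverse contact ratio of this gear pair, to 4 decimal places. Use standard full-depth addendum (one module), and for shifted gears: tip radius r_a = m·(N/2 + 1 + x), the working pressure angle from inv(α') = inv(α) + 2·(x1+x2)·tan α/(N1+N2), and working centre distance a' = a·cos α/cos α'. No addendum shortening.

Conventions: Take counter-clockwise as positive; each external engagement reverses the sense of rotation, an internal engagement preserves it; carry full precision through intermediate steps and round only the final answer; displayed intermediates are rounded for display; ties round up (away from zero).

class = single-mesh tooth geometry [involute pair 79T × 72T, m = 4.173]
base radii: r_b1 = 156.435588, r_b2 = 142.574207
tip radii: r_a1 = 169.753467, r_a2 = 156.149487
inv(α') = inv(18.368°) + 2·(+0.179+0.419)·tan α/(79+72) = 0.01408335  ⇒  α' = 19.63783°
a' = a·cos α / cos α' = 315.0615·cos 18.368°/cos 19.63783° = 317.475524
action lengths: √(r_a1²−r_b1²) = 65.910138, √(r_a2²−r_b2²) = 63.680906
base pitch p_b = π·m·cos α = 12.441947
CR = (65.910138 + 63.680906 − 317.475524·sin 19.63783°)/12.441947 = 1.840220
contact ratio ≈ 1.8402

1.8402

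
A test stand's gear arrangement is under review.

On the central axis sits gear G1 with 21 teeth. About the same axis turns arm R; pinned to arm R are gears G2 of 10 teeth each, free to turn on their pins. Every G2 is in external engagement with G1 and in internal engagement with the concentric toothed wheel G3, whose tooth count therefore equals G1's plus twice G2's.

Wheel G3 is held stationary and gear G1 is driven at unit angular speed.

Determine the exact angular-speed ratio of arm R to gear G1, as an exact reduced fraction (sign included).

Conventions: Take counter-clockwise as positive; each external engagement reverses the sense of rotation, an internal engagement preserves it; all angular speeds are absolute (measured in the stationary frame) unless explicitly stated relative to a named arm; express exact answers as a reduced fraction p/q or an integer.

21/62

topology: planetary set — G1 21T / G2 10T / G3 41T, arm = carrier (Willis)
ring teeth: 21 + 2·10 = 41
21(ω_sun−ω_arm) = −41(ω_ring−ω_arm),  ω_ring = 0, ω_sun = 1
21(1−ω_arm) = −41(0−ω_arm)  ⇒  62·ω_arm = 21  ⇒  ω_arm = 21/62
ω_out/ω_in = 21/62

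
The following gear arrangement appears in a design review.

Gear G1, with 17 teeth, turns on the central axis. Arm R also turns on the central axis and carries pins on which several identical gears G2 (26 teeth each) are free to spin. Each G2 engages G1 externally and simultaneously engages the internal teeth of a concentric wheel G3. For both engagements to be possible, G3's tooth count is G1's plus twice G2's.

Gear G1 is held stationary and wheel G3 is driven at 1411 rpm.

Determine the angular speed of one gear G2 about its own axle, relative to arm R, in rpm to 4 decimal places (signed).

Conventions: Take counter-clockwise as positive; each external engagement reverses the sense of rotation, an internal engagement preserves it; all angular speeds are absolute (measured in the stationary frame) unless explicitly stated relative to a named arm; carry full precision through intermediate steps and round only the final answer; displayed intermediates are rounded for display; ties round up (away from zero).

class = planetary set [G3 = 17+2·26 = 69; Willis about the carrier]
normalise by the input: solve with ω_ring = 1, then scale by 1411 rpm
ring teeth: 17 + 2·26 = 69
17(ω_sun−ω_arm) = −69(ω_ring−ω_arm),  ω_sun = 0, ω_ring = 1
17(0−ω_arm) = −69(1−ω_arm)  ⇒  86·ω_arm = 69  ⇒  ω_arm = 69/86
sun–planet mesh: 17·(0−69/86) = −26·(ω_p−ω_arm)  ⇒  ω_p−ω_arm = 1173/2236
scale: ω_p−ω_arm = 1173/2236 × 1411 rpm = +740.2071 rpm

+740.2071 rpm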